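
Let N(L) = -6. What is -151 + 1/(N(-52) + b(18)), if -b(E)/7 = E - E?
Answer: -907/6 ≈ -151.17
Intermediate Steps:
b(E) = 0 (b(E) = -7*(E - E) = -7*0 = 0)
-151 + 1/(N(-52) + b(18)) = -151 + 1/(-6 + 0) = -151 + 1/(-6) = -151 - ⅙ = -907/6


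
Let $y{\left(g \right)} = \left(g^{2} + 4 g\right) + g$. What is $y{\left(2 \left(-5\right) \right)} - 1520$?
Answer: $-1470$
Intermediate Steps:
$y{\left(g \right)} = g^{2} + 5 g$
$y{\left(2 \left(-5\right) \right)} - 1520 = 2 \left(-5\right) \left(5 + 2 \left(-5\right)\right) - 1520 = - 10 \left(5 - 10\right) - 1520 = \left(-10\right) \left(-5\right) - 1520 = 50 - 1520 = -1470$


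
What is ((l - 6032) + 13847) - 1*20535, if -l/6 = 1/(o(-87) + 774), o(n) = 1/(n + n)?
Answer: -1713067044/134675 ≈ -12720.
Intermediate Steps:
o(n) = 1/(2*n)
l = -1044/134675 (l = -6/((½)/(-87) + 774) = -6/((½)*(-1/87) + 774) = -6/(-1/174 + 774) = -6/134675/174 = -6*174/134675 = -1044/134675 ≈ -0.0077520)
((l - 6032) + 13847) - 1*20535 = ((-1044/134675 - 6032) + 13847) - 1*20535 = (-812360644/134675 + 13847) - 20535 = 1052484081/134675 - 20535 = -1713067044/134675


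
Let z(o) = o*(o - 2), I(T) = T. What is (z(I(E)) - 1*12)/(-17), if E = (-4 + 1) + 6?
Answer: 9/17 ≈ 0.52941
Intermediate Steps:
E = 3 (E = -3 + 6 = 3)
z(o) = o*(-2 + o)
(z(I(E)) - 1*12)/(-17) = (3*(-2 + 3) - 1*12)/(-17) = -(3*1 - 12)/17 = -(3 - 12)/17 = -1/17*(-9) = 9/17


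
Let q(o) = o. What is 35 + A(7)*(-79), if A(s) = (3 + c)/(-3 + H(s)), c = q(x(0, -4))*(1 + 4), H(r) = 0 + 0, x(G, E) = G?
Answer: 114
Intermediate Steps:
H(r) = 0
c = 0 (c = 0*(1 + 4) = 0*5 = 0)
A(s) = -1 (A(s) = (3 + 0)/(-3 + 0) = 3/(-3) = 3*(-⅓) = -1)
35 + A(7)*(-79) = 35 - 1*(-79) = 35 + 79 = 114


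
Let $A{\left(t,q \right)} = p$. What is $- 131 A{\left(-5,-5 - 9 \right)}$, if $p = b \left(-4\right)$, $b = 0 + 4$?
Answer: $2096$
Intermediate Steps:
$b = 4$
$p = -16$ ($p = 4 \left(-4\right) = -16$)
$A{\left(t,q \right)} = -16$
$- 131 A{\left(-5,-5 - 9 \right)} = \left(-131\right) \left(-16\right) = 2096$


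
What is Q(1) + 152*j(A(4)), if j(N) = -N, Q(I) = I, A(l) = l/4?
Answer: -151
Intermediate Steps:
A(l) = l/4 (A(l) = l*(1/4) = l/4)
Q(1) + 152*j(A(4)) = 1 + 152*(-4/4) = 1 + 152*(-1*1) = 1 + 152*(-1) = 1 - 152 = -151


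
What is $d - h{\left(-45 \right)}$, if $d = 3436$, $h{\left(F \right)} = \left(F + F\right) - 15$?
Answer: $3541$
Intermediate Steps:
$h{\left(F \right)} = -15 + 2 F$ ($h{\left(F \right)} = 2 F - 15 = -15 + 2 F$)
$d - h{\left(-45 \right)} = 3436 - \left(-15 + 2 \left(-45\right)\right) = 3436 - \left(-15 - 90\right) = 3436 - -105 = 3436 + 105 = 3541$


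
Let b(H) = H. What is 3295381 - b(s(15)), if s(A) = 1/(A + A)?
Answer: 98861429/30 ≈ 3.2954e+6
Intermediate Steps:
s(A) = 1/(2*A)
3295381 - b(s(15)) = 3295381 - 1/(2*15) = 3295381 - 1*1/30 = 3295381 - 1/30 = 98861429/30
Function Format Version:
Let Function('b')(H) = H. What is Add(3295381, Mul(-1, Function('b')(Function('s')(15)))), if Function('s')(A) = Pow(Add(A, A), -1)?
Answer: Rational(98861429, 30) ≈ 3.2954e+6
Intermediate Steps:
Function('s')(A) = Mul(Rational(1, 2), Pow(A, -1)) (Function('s')(A) = Pow(Mul(2, A), -1) = Mul(Rational(1, 2), Pow(A, -1)))
Add(3295381, Mul(-1, Function('b')(Function('s')(15)))) = Add(3295381, Mul(-1, Mul(Rational(1, 2), Pow(15, -1)))) = Add(3295381, Mul(-1, Mul(Rational(1, 2), Rational(1, 15)))) = Add(3295381, Mul(-1, Rational(1, 30))) = Add(3295381, Rational(-1, 30)) = Rational(98861429, 30)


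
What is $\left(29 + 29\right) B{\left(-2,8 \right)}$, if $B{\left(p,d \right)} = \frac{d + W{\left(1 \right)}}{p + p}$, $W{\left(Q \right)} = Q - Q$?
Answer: $-116$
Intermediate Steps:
$W{\left(Q \right)} = 0$
$B{\left(p,d \right)} = \frac{d}{2 p}$ ($B{\left(p,d \right)} = \frac{d + 0}{p + p} = \frac{d}{2 p}$)
$\left(29 + 29\right) B{\left(-2,8 \right)} = \left(29 + 29\right) \frac{1}{2} \cdot 8 \frac{1}{-2} = 58 \cdot \frac{1}{2} \cdot 8 \left(- \frac{1}{2}\right) = 58 \left(-2\right) = -116$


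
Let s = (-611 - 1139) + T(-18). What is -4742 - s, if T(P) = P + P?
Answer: -2956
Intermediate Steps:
T(P) = 2*P
s = -1786 (s = (-611 - 1139) + 2*(-18) = -1750 - 36 = -1786)
-4742 - s = -4742 - 1*(-1786) = -4742 + 1786 = -2956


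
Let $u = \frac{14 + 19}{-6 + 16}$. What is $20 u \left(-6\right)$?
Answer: $-396$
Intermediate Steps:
$u = \frac{33}{10} \approx 3.3$
$20 u \left(-6\right) = 20 \cdot \frac{33}{10} \left(-6\right) = 66 \left(-6\right) = -396$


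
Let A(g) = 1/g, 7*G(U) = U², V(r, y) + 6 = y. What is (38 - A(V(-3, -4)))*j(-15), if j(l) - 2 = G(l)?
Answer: 91059/70 ≈ 1300.8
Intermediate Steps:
V(r, y) = -6 + y
G(U) = U²/7
j(l) = 2 + l²/7
(38 - A(V(-3, -4)))*j(-15) = (38 - 1/(-6 - 4))*(2 + (⅐)*(-15)²) = (38 - 1/(-10))*(2 + (⅐)*225) = (38 - 1*(-⅒))*(2 + 225/7) = (38 + ⅒)*(239/7) = (381/10)*(239/7) = 91059/70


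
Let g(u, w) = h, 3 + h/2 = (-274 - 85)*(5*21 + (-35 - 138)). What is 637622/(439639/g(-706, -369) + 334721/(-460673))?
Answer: 14339566927085708/186189407269 ≈ 77016.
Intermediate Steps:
h = 48818 (h = -6 + 2*((-274 - 85)*(5*21 + (-35 - 138))) = -6 + 2*(-359*(105 - 173)) = -6 + 2*(-359*(-68)) = -6 + 2*24412 = -6 + 48824 = 48818)
g(u, w) = 48818
637622/(439639/g(-706, -369) + 334721/(-460673)) = 637622/(439639/48818 + 334721/(-460673)) = 637622/(439639*(1/48818) + 334721*(-1/460673)) = 637622/(439639/48818 - 334721/460673) = 637622/(186189407269/22489134514) = 637622*(22489134514/186189407269) = 14339566927085708/186189407269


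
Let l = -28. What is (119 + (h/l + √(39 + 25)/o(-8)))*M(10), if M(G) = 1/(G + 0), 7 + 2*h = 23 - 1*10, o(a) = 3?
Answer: 10211/840 ≈ 12.156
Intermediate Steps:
h = 3 (h = -7/2 + (23 - 1*10)/2 = -7/2 + (23 - 10)/2 = -7/2 + (½)*13 = -7/2 + 13/2 = 3)
M(G) = 1/G
(119 + (h/l + √(39 + 25)/o(-8)))*M(10) = (119 + (3/(-28) + √(39 + 25)/3))/10 = (119 + (3*(-1/28) + √64*(⅓)))*(⅒) = (119 + (-3/28 + 8*(⅓)))*(⅒) = (119 + (-3/28 + 8/3))*(⅒) = (119 + 215/84)*(⅒) = (10211/84)*(⅒) = 10211/840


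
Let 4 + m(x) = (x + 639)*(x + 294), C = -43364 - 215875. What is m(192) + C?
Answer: 144623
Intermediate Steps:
C = -259239
m(x) = -4 + (294 + x)*(639 + x) (m(x) = -4 + (x + 639)*(x + 294) = -4 + (639 + x)*(294 + x) = -4 + (294 + x)*(639 + x))
m(192) + C = (187862 + 192² + 933*192) - 259239 = (187862 + 36864 + 179136) - 259239 = 403862 - 259239 = 144623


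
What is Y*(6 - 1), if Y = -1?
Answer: -5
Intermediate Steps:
Y*(6 - 1) = -(6 - 1) = -1*5 = -5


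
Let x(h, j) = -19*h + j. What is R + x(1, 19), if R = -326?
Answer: -326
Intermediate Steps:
x(h, j) = j - 19*h
R + x(1, 19) = -326 + (19 - 19*1) = -326 + (19 - 19) = -326 + 0 = -326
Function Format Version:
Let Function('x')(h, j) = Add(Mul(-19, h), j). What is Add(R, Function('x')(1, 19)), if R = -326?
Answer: -326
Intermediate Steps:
Function('x')(h, j) = Add(j, Mul(-19, h))
Add(R, Function('x')(1, 19)) = Add(-326, Add(19, Mul(-19, 1))) = Add(-326, Add(19, -19)) = Add(-326, 0) = -326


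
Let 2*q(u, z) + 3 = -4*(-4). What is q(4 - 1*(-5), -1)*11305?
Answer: 146965/2 ≈ 73483.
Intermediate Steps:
q(u, z) = 13/2 (q(u, z) = -3/2 + (-4*(-4))/2 = -3/2 + (1/2)*16 = -3/2 + 8 = 13/2)
q(4 - 1*(-5), -1)*11305 = (13/2)*11305 = 146965/2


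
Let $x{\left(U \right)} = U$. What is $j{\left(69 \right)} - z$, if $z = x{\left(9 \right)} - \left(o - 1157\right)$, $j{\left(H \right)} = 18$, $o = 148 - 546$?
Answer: $-1546$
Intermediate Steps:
$o = -398$ ($o = 148 - 546 = -398$)
$z = 1564$ ($z = 9 - \left(-398 - 1157\right) = 9 - -1555 = 9 + 1555 = 1564$)
$j{\left(69 \right)} - z = 18 - 1564 = -1546$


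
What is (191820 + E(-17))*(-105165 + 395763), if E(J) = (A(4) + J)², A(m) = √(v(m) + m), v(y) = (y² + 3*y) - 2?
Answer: 55835209122 - 9880332*√30 ≈ 5.5781e+10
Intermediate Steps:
v(y) = -2 + y² + 3*y
A(m) = √(-2 + m² + 4*m) (A(m) = √((-2 + m² + 3*m) + m) = √(-2 + m² + 4*m))
E(J) = (J + √30)² (E(J) = (√(-2 + 4² + 4*4) + J)² = (√(-2 + 16 + 16) + J)² = (√30 + J)² = (J + √30)²)
(191820 + E(-17))*(-105165 + 395763) = (191820 + (-17 + √30)²)*(-105165 + 395763) = (191820 + (-17 + √30)²)*290598 = 55742508360 + 290598*(-17 + √30)²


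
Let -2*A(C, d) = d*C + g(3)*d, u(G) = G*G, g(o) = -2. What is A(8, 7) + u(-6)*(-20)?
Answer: -741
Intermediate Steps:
u(G) = G**2
A(C, d) = d - C*d/2 (A(C, d) = -(d*C - 2*d)/2 = -(C*d - 2*d)/2 = -(-2*d + C*d)/2 = d - C*d/2)
A(8, 7) + u(-6)*(-20) = (1/2)*7*(2 - 1*8) + (-6)**2*(-20) = (1/2)*7*(2 - 8) + 36*(-20) = (1/2)*7*(-6) - 720 = -21 - 720 = -741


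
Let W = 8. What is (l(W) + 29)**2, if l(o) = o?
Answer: 1369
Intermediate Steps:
(l(W) + 29)**2 = (8 + 29)**2 = 37**2 = 1369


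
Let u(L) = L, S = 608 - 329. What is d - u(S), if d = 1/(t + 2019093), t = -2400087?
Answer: -106297327/380994 ≈ -279.00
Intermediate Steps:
d = -1/380994 (d = 1/(-2400087 + 2019093) = 1/(-380994) = -1/380994 ≈ -2.6247e-6)
S = 279
d - u(S) = -1/380994 - 1*279 = -1/380994 - 279 = -106297327/380994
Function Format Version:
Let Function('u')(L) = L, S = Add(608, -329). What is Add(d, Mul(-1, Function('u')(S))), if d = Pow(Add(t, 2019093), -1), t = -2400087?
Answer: Rational(-106297327, 380994) ≈ -279.00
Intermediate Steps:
d = Rational(-1, 380994) (d = Pow(Add(-2400087, 2019093), -1) = Pow(-380994, -1) = Rational(-1, 380994) ≈ -2.6247e-6)
S = 279
Add(d, Mul(-1, Function('u')(S))) = Add(Rational(-1, 380994), Mul(-1, 279)) = Add(Rational(-1, 380994), -279) = Rational(-106297327, 380994)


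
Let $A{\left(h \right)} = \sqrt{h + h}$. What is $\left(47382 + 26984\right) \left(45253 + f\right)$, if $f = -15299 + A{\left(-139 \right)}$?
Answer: $2227559164 + 74366 i \sqrt{278} \approx 2.2276 \cdot 10^{9} + 1.2399 \cdot 10^{6} i$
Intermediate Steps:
$A{\left(h \right)} = \sqrt{2} \sqrt{h}$ ($A{\left(h \right)} = \sqrt{2 h} = \sqrt{2} \sqrt{h}$)
$f = -15299 + i \sqrt{278}$ ($f = -15299 + \sqrt{2} \sqrt{-139} = -15299 + \sqrt{2} i \sqrt{139} = -15299 + i \sqrt{278} \approx -15299.0 + 16.673 i$)
$\left(47382 + 26984\right) \left(45253 + f\right) = \left(47382 + 26984\right) \left(45253 - \left(15299 - i \sqrt{278}\right)\right) = 74366 \left(29954 + i \sqrt{278}\right) = 2227559164 + 74366 i \sqrt{278}$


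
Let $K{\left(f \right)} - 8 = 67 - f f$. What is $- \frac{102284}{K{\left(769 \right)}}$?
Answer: $\frac{51142}{295643} \approx 0.17299$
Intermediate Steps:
$K{\left(f \right)} = 75 - f^{2}$ ($K{\left(f \right)} = 8 - \left(-67 + f f\right) = 8 - \left(-67 + f^{2}\right) = 75 - f^{2}$)
$- \frac{102284}{K{\left(769 \right)}} = - \frac{102284}{75 - 769^{2}} = - \frac{102284}{75 - 591361} = - \frac{102284}{-591286} = \left(-102284\right) \left(- \frac{1}{591286}\right) = \frac{51142}{295643}$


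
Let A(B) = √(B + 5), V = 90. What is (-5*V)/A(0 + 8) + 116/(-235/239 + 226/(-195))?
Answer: -5406180/99839 - 450*√13/13 ≈ -178.96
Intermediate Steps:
A(B) = √(5 + B)
(-5*V)/A(0 + 8) + 116/(-235/239 + 226/(-195)) = (-5*90)/(√(5 + (0 + 8))) + 116/(-235/239 + 226/(-195)) = -450/√(5 + 8) + 116/(-235*1/239 + 226*(-1/195)) = -450*√13/13 + 116/(-235/239 - 226/195) = -450*√13/13 + 116/(-99839/46605) = -450*√13/13 + 116*(-46605/99839) = -450*√13/13 - 5406180/99839 = -5406180/99839 - 450*√13/13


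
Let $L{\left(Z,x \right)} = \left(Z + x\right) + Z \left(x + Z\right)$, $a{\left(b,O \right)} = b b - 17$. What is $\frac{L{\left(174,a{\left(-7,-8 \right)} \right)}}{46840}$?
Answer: $\frac{3605}{4684} \approx 0.76964$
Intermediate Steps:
$a{\left(b,O \right)} = -17 + b^{2}$ ($a{\left(b,O \right)} = b^{2} - 17 = -17 + b^{2}$)
$L{\left(Z,x \right)} = Z + x + Z \left(Z + x\right)$ ($L{\left(Z,x \right)} = \left(Z + x\right) + Z \left(Z + x\right) = Z + x + Z \left(Z + x\right)$)
$\frac{L{\left(174,a{\left(-7,-8 \right)} \right)}}{46840} = \frac{174 - \left(17 - \left(-7\right)^{2}\right) + 174^{2} + 174 \left(-17 + \left(-7\right)^{2}\right)}{46840} = \left(174 + \left(-17 + 49\right) + 30276 + 174 \left(-17 + 49\right)\right) \frac{1}{46840} = \left(174 + 32 + 30276 + 174 \cdot 32\right) \frac{1}{46840} = \left(174 + 32 + 30276 + 5568\right) \frac{1}{46840} = 36050 \cdot \frac{1}{46840} = \frac{3605}{4684}$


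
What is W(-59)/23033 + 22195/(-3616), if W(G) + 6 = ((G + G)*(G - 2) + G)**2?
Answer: 183779361605/83287328 ≈ 2206.6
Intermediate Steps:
W(G) = -6 + (G + 2*G*(-2 + G))**2 (W(G) = -6 + ((G + G)*(G - 2) + G)**2 = -6 + ((2*G)*(-2 + G) + G)**2 = -6 + (2*G*(-2 + G) + G)**2 = -6 + (G + 2*G*(-2 + G))**2)
W(-59)/23033 + 22195/(-3616) = (-6 + (-59)**2*(-3 + 2*(-59))**2)/23033 + 22195/(-3616) = (-6 + 3481*(-3 - 118)**2)*(1/23033) + 22195*(-1/3616) = (-6 + 3481*(-121)**2)*(1/23033) - 22195/3616 = (-6 + 3481*14641)*(1/23033) - 22195/3616 = (-6 + 50965321)*(1/23033) - 22195/3616 = 50965315*(1/23033) - 22195/3616 = 50965315/23033 - 22195/3616 = 183779361605/83287328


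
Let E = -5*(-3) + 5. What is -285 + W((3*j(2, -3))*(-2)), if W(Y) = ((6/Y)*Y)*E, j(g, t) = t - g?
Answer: -165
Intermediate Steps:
E = 20 (E = 15 + 5 = 20)
W(Y) = 120 (W(Y) = ((6/Y)*Y)*20 = 6*20 = 120)
-285 + W((3*j(2, -3))*(-2)) = -285 + 120 = -165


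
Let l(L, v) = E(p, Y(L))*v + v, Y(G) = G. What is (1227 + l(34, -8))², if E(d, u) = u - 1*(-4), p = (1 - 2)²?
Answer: 837225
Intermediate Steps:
p = 1 (p = (-1)² = 1)
E(d, u) = 4 + u (E(d, u) = u + 4 = 4 + u)
l(L, v) = v + v*(4 + L) (l(L, v) = (4 + L)*v + v = v*(4 + L) + v = v + v*(4 + L))
(1227 + l(34, -8))² = (1227 - 8*(5 + 34))² = (1227 - 8*39)² = (1227 - 312)² = 915² = 837225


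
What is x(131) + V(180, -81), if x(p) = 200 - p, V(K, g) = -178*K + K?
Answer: -31791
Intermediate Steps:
V(K, g) = -177*K
x(131) + V(180, -81) = (200 - 1*131) - 177*180 = (200 - 131) - 31860 = 69 - 31860 = -31791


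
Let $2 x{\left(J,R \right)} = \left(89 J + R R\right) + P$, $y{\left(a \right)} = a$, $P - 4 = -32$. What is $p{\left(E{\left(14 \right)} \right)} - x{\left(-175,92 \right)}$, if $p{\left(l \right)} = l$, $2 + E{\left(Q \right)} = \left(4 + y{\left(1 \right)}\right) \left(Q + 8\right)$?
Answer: $\frac{7355}{2} \approx 3677.5$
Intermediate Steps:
$P = -28$ ($P = 4 - 32 = -28$)
$E{\left(Q \right)} = 38 + 5 Q$ ($E{\left(Q \right)} = -2 + \left(4 + 1\right) \left(Q + 8\right) = -2 + 5 \left(8 + Q\right) = -2 + \left(40 + 5 Q\right) = 38 + 5 Q$)
$x{\left(J,R \right)} = -14 + \frac{R^{2}}{2} + \frac{89 J}{2}$ ($x{\left(J,R \right)} = \frac{\left(89 J + R R\right) - 28}{2} = \frac{\left(89 J + R^{2}\right) - 28}{2} = \frac{\left(R^{2} + 89 J\right) - 28}{2} = \frac{-28 + R^{2} + 89 J}{2} = -14 + \frac{R^{2}}{2} + \frac{89 J}{2}$)
$p{\left(E{\left(14 \right)} \right)} - x{\left(-175,92 \right)} = \left(38 + 5 \cdot 14\right) - \left(-14 + \frac{92^{2}}{2} + \frac{89}{2} \left(-175\right)\right) = \left(38 + 70\right) - \left(-14 + \frac{1}{2} \cdot 8464 - \frac{15575}{2}\right) = 108 - \left(-14 + 4232 - \frac{15575}{2}\right) = 108 - - \frac{7139}{2} = 108 + \frac{7139}{2} = \frac{7355}{2}$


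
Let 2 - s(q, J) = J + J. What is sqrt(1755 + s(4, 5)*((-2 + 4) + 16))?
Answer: 3*sqrt(179) ≈ 40.137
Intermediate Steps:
s(q, J) = 2 - 2*J (s(q, J) = 2 - (J + J) = 2 - 2*J)
sqrt(1755 + s(4, 5)*((-2 + 4) + 16)) = sqrt(1755 + (2 - 2*5)*((-2 + 4) + 16)) = sqrt(1755 + (2 - 10)*(2 + 16)) = sqrt(1755 - 8*18) = sqrt(1755 - 144) = sqrt(1611) = 3*sqrt(179)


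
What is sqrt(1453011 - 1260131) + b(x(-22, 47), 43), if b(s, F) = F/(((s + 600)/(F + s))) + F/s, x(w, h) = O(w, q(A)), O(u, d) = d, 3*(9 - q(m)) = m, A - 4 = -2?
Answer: 16039/1825 + 4*sqrt(12055) ≈ 447.97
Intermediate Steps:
A = 2 (A = 4 - 2 = 2)
q(m) = 9 - m/3
x(w, h) = 25/3 (x(w, h) = 9 - 1/3*2 = 9 - 2/3 = 25/3)
b(s, F) = F/s + F*(F + s)/(600 + s) (b(s, F) = F/(((600 + s)/(F + s))) + F/s = F*((F + s)/(600 + s)) + F/s = F*(F + s)/(600 + s) + F/s = F/s + F*(F + s)/(600 + s))
sqrt(1453011 - 1260131) + b(x(-22, 47), 43) = sqrt(1453011 - 1260131) + 43*(600 + 25/3 + (25/3)**2 + 43*(25/3))/((25/3)*(600 + 25/3)) = sqrt(192880) + 43*(3/25)*(600 + 25/3 + 625/9 + 1075/3)/(1825/3) = 4*sqrt(12055) + 43*(3/25)*(3/1825)*(9325/9) = 4*sqrt(12055) + 16039/1825 = 16039/1825 + 4*sqrt(12055)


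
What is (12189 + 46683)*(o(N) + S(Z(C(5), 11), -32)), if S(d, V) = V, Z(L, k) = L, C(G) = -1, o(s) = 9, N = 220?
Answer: -1354056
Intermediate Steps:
(12189 + 46683)*(o(N) + S(Z(C(5), 11), -32)) = (12189 + 46683)*(9 - 32) = 58872*(-23) = -1354056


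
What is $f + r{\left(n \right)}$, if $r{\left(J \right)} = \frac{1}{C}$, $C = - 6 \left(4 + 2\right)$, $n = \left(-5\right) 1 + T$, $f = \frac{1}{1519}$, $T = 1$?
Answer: $- \frac{1483}{54684} \approx -0.027119$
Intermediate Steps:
$f = \frac{1}{1519} \approx 0.00065833$
$n = -4$ ($n = \left(-5\right) 1 + 1 = -5 + 1 = -4$)
$C = -36$ ($C = \left(-6\right) 6 = -36$)
$r{\left(J \right)} = - \frac{1}{36}$ ($r{\left(J \right)} = \frac{1}{-36} = - \frac{1}{36}$)
$f + r{\left(n \right)} = \frac{1}{1519} - \frac{1}{36} = - \frac{1483}{54684}$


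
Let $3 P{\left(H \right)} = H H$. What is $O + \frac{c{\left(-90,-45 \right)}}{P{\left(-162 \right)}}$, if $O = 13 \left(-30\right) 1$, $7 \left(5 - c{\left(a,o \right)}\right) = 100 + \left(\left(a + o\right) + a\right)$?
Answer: $- \frac{5970470}{15309} \approx -390.0$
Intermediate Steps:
$P{\left(H \right)} = \frac{H^{2}}{3}$ ($P{\left(H \right)} = \frac{H H}{3} = \frac{H^{2}}{3}$)
$c{\left(a,o \right)} = - \frac{65}{7} - \frac{2 a}{7} - \frac{o}{7}$ ($c{\left(a,o \right)} = 5 - \frac{100 + \left(\left(a + o\right) + a\right)}{7} = 5 - \frac{100 + \left(o + 2 a\right)}{7} = 5 - \frac{100 + o + 2 a}{7} = 5 - \left(\frac{100}{7} + \frac{o}{7} + \frac{2 a}{7}\right) = - \frac{65}{7} - \frac{2 a}{7} - \frac{o}{7}$)
$O = -390$ ($O = \left(-390\right) 1 = -390$)
$O + \frac{c{\left(-90,-45 \right)}}{P{\left(-162 \right)}} = -390 + \frac{- \frac{65}{7} - - \frac{180}{7} - - \frac{45}{7}}{\frac{1}{3} \left(-162\right)^{2}} = -390 + \frac{- \frac{65}{7} + \frac{180}{7} + \frac{45}{7}}{\frac{1}{3} \cdot 26244} = -390 + \frac{160}{7 \cdot 8748} = -390 + \frac{160}{7} \cdot \frac{1}{8748} = -390 + \frac{40}{15309} = - \frac{5970470}{15309}$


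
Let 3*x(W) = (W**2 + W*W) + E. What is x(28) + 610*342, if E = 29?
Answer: 627457/3 ≈ 2.0915e+5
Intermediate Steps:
x(W) = 29/3 + 2*W**2/3 (x(W) = ((W**2 + W*W) + 29)/3 = ((W**2 + W**2) + 29)/3 = (2*W**2 + 29)/3 = (29 + 2*W**2)/3 = 29/3 + 2*W**2/3)
x(28) + 610*342 = (29/3 + (2/3)*28**2) + 610*342 = (29/3 + (2/3)*784) + 208620 = (29/3 + 1568/3) + 208620 = 1597/3 + 208620 = 627457/3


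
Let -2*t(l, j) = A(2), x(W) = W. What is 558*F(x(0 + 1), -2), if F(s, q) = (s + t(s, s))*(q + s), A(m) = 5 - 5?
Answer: -558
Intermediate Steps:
A(m) = 0
t(l, j) = 0 (t(l, j) = -1/2*0 = 0)
F(s, q) = s*(q + s) (F(s, q) = (s + 0)*(q + s) = s*(q + s))
558*F(x(0 + 1), -2) = 558*((0 + 1)*(-2 + (0 + 1))) = 558*(1*(-2 + 1)) = 558*(1*(-1)) = 558*(-1) = -558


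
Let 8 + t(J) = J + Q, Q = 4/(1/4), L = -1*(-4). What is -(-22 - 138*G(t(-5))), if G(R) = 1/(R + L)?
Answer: 292/7 ≈ 41.714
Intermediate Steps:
L = 4
Q = 16 (Q = 4/(1/4) = 4*4 = 16)
t(J) = 8 + J (t(J) = -8 + (J + 16) = -8 + (16 + J) = 8 + J)
G(R) = 1/(4 + R) (G(R) = 1/(R + 4) = 1/(4 + R))
-(-22 - 138*G(t(-5))) = -(-22 - 138/(4 + (8 - 5))) = -(-22 - 138/(4 + 3)) = -(-22 - 138/7) = -1*(-292/7) = 292/7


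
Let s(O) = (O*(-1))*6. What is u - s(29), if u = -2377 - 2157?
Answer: -4360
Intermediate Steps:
u = -4534
s(O) = -6*O (s(O) = -O*6 = -6*O)
u - s(29) = -4534 - (-6)*29 = -4534 - 1*(-174) = -4534 + 174 = -4360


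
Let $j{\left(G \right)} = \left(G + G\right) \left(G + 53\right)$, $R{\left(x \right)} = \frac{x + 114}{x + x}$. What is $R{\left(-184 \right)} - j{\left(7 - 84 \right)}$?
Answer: $- \frac{680029}{184} \approx -3695.8$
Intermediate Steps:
$R{\left(x \right)} = \frac{114 + x}{2 x}$
$j{\left(G \right)} = 2 G \left(53 + G\right)$
$R{\left(-184 \right)} - j{\left(7 - 84 \right)} = \frac{114 - 184}{2 \left(-184\right)} - 2 \left(7 - 84\right) \left(53 + \left(7 - 84\right)\right) = \frac{1}{2} \left(- \frac{1}{184}\right) \left(-70\right) - 2 \left(-77\right) \left(53 - 77\right) = \frac{35}{184} - 2 \left(-77\right) \left(-24\right) = \frac{35}{184} - 3696 = - \frac{680029}{184}$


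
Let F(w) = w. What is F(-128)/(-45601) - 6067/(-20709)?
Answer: 279312019/944351109 ≈ 0.29577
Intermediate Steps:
F(-128)/(-45601) - 6067/(-20709) = -128/(-45601) - 6067/(-20709) = -128*(-1/45601) - 6067*(-1/20709) = 128/45601 + 6067/20709 = 279312019/944351109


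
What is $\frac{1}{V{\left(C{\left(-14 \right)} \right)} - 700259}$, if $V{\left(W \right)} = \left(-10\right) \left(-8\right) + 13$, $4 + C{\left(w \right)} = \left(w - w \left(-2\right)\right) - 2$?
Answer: $- \frac{1}{700166} \approx -1.4282 \cdot 10^{-6}$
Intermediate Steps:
$C{\left(w \right)} = -6 + 3 w$ ($C{\left(w \right)} = -4 - \left(2 - w + w \left(-2\right)\right) = -4 + \left(\left(w - - 2 w\right) - 2\right) = -4 + \left(\left(w + 2 w\right) - 2\right) = -4 + \left(3 w - 2\right) = -4 + \left(-2 + 3 w\right) = -6 + 3 w$)
$V{\left(W \right)} = 93$ ($V{\left(W \right)} = 80 + 13 = 93$)
$\frac{1}{V{\left(C{\left(-14 \right)} \right)} - 700259} = \frac{1}{93 - 700259} = \frac{1}{-700166} = - \frac{1}{700166}$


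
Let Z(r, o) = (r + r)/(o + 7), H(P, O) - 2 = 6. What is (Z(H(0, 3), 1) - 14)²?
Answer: 144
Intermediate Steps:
H(P, O) = 8 (H(P, O) = 2 + 6 = 8)
Z(r, o) = 2*r/(7 + o) (Z(r, o) = (2*r)/(7 + o) = 2*r/(7 + o))
(Z(H(0, 3), 1) - 14)² = (2*8/(7 + 1) - 14)² = (2*8/8 - 14)² = (2*8*(⅛) - 14)² = (2 - 14)² = (-12)² = 144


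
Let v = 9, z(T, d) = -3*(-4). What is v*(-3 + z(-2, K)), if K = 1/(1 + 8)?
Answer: 81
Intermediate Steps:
K = ⅑ (K = 1/9 = ⅑ ≈ 0.11111)
z(T, d) = 12
v*(-3 + z(-2, K)) = 9*(-3 + 12) = 9*9 = 81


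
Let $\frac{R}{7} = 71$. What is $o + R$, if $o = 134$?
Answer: $631$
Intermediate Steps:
$R = 497$ ($R = 7 \cdot 71 = 497$)
$o + R = 134 + 497 = 631$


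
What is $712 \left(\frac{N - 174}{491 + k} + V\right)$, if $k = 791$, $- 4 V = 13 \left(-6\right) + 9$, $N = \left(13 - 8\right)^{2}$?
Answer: $\frac{7819718}{641} \approx 12199.0$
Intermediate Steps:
$N = 25$ ($N = 5^{2} = 25$)
$V = \frac{69}{4}$ ($V = - \frac{13 \left(-6\right) + 9}{4} = - \frac{-78 + 9}{4} = \left(- \frac{1}{4}\right) \left(-69\right) = \frac{69}{4} \approx 17.25$)
$712 \left(\frac{N - 174}{491 + k} + V\right) = 712 \left(\frac{25 - 174}{491 + 791} + \frac{69}{4}\right) = 712 \left(- \frac{149}{1282} + \frac{69}{4}\right) = 712 \cdot \frac{43931}{2564} = \frac{7819718}{641}$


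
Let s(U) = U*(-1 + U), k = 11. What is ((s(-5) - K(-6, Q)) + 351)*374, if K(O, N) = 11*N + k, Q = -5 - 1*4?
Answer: 175406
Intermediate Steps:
Q = -9 (Q = -5 - 4 = -9)
K(O, N) = 11 + 11*N (K(O, N) = 11*N + 11 = 11 + 11*N)
((s(-5) - K(-6, Q)) + 351)*374 = ((-5*(-1 - 5) - (11 + 11*(-9))) + 351)*374 = ((-5*(-6) - (11 - 99)) + 351)*374 = ((30 - 1*(-88)) + 351)*374 = ((30 + 88) + 351)*374 = (118 + 351)*374 = 469*374 = 175406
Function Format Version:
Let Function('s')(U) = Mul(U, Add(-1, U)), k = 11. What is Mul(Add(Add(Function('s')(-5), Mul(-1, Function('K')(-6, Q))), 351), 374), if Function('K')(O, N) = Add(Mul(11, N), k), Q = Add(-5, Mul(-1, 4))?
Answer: 175406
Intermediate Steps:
Q = -9 (Q = Add(-5, -4) = -9)
Function('K')(O, N) = Add(11, Mul(11, N)) (Function('K')(O, N) = Add(Mul(11, N), 11) = Add(11, Mul(11, N)))
Mul(Add(Add(Function('s')(-5), Mul(-1, Function('K')(-6, Q))), 351), 374) = Mul(Add(Add(Mul(-5, Add(-1, -5)), Mul(-1, Add(11, Mul(11, -9)))), 351), 374) = Mul(Add(Add(Mul(-5, -6), Mul(-1, Add(11, -99))), 351), 374) = Mul(Add(Add(30, Mul(-1, -88)), 351), 374) = Mul(Add(Add(30, 88), 351), 374) = Mul(Add(118, 351), 374) = Mul(469, 374) = 175406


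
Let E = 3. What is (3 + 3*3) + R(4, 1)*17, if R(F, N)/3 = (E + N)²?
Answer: 828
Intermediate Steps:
R(F, N) = 3*(3 + N)²
(3 + 3*3) + R(4, 1)*17 = (3 + 3*3) + (3*(3 + 1)²)*17 = (3 + 9) + (3*4²)*17 = 12 + (3*16)*17 = 12 + 48*17 = 12 + 816 = 828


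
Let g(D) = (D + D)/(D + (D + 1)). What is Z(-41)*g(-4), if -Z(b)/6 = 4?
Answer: -192/7 ≈ -27.429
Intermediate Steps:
Z(b) = -24 (Z(b) = -6*4 = -24)
g(D) = 2*D/(1 + 2*D) (g(D) = (2*D)/(D + (1 + D)) = (2*D)/(1 + 2*D) = 2*D/(1 + 2*D))
Z(-41)*g(-4) = -48*(-4)/(1 + 2*(-4)) = -48*(-4)/(1 - 8) = -48*(-4)/(-7) = -48*(-4)*(-1)/7 = -24*8/7 = -192/7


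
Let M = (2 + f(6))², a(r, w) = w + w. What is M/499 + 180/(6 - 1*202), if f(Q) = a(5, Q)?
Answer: -12851/24451 ≈ -0.52558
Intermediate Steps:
a(r, w) = 2*w
f(Q) = 2*Q
M = 196 (M = (2 + 2*6)² = (2 + 12)² = 14² = 196)
M/499 + 180/(6 - 1*202) = 196/499 + 180/(6 - 1*202) = 196*(1/499) + 180/(6 - 202) = 196/499 + 180/(-196) = 196/499 + 180*(-1/196) = 196/499 - 45/49 = -12851/24451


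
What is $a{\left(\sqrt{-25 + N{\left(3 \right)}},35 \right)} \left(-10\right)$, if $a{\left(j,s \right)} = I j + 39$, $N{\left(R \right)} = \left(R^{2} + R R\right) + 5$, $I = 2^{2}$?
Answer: $-390 - 40 i \sqrt{2} \approx -390.0 - 56.569 i$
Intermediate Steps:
$I = 4$
$N{\left(R \right)} = 5 + 2 R^{2}$ ($N{\left(R \right)} = \left(R^{2} + R^{2}\right) + 5 = 2 R^{2} + 5 = 5 + 2 R^{2}$)
$a{\left(j,s \right)} = 39 + 4 j$ ($a{\left(j,s \right)} = 4 j + 39 = 39 + 4 j$)
$a{\left(\sqrt{-25 + N{\left(3 \right)}},35 \right)} \left(-10\right) = \left(39 + 4 \sqrt{-25 + \left(5 + 2 \cdot 3^{2}\right)}\right) \left(-10\right) = \left(39 + 4 \sqrt{-25 + \left(5 + 2 \cdot 9\right)}\right) \left(-10\right) = \left(39 + 4 \sqrt{-25 + \left(5 + 18\right)}\right) \left(-10\right) = \left(39 + 4 \sqrt{-25 + 23}\right) \left(-10\right) = \left(39 + 4 \sqrt{-2}\right) \left(-10\right) = \left(39 + 4 i \sqrt{2}\right) \left(-10\right) = -390 - 40 i \sqrt{2}$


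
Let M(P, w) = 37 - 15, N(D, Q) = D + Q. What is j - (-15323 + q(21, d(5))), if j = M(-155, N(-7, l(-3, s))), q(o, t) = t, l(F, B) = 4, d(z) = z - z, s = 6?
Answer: 15345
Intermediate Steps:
d(z) = 0
M(P, w) = 22
j = 22
j - (-15323 + q(21, d(5))) = 22 - (-15323 + 0) = 22 - 1*(-15323) = 22 + 15323 = 15345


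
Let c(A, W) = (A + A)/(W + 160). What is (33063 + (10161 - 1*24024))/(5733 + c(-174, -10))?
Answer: 480000/143267 ≈ 3.3504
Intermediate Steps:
c(A, W) = 2*A/(160 + W) (c(A, W) = (2*A)/(160 + W) = 2*A/(160 + W))
(33063 + (10161 - 1*24024))/(5733 + c(-174, -10)) = (33063 + (10161 - 1*24024))/(5733 + 2*(-174)/(160 - 10)) = (33063 + (10161 - 24024))/(5733 + 2*(-174)/150) = (33063 - 13863)/(5733 + 2*(-174)*(1/150)) = 19200/(5733 - 58/25) = 19200/(143267/25) = 19200*(25/143267) = 480000/143267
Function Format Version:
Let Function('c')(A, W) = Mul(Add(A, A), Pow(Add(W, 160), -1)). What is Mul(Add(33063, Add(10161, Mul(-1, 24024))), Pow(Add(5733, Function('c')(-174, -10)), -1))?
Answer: Rational(480000, 143267) ≈ 3.3504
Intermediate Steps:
Function('c')(A, W) = Mul(2, A, Pow(Add(160, W), -1)) (Function('c')(A, W) = Mul(Mul(2, A), Pow(Add(160, W), -1)) = Mul(2, A, Pow(Add(160, W), -1)))
Mul(Add(33063, Add(10161, Mul(-1, 24024))), Pow(Add(5733, Function('c')(-174, -10)), -1)) = Mul(Add(33063, Add(10161, Mul(-1, 24024))), Pow(Add(5733, Mul(2, -174, Pow(Add(160, -10), -1))), -1)) = Mul(Add(33063, Add(10161, -24024)), Pow(Add(5733, Mul(2, -174, Pow(150, -1))), -1)) = Mul(Add(33063, -13863), Pow(Add(5733, Mul(2, -174, Rational(1, 150))), -1)) = Mul(19200, Pow(Add(5733, Rational(-58, 25)), -1)) = Mul(19200, Pow(Rational(143267, 25), -1)) = Mul(19200, Rational(25, 143267)) = Rational(480000, 143267)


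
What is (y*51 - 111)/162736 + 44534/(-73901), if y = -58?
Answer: -7474087193/12026353136 ≈ -0.62148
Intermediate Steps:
(y*51 - 111)/162736 + 44534/(-73901) = (-58*51 - 111)/162736 + 44534/(-73901) = (-2958 - 111)*(1/162736) + 44534*(-1/73901) = -3069*1/162736 - 44534/73901 = -3069/162736 - 44534/73901 = -7474087193/12026353136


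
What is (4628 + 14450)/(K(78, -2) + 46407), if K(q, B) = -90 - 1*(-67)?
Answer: 9539/23192 ≈ 0.41131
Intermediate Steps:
K(q, B) = -23 (K(q, B) = -90 + 67 = -23)
(4628 + 14450)/(K(78, -2) + 46407) = (4628 + 14450)/(-23 + 46407) = 19078/46384 = 19078*(1/46384) = 9539/23192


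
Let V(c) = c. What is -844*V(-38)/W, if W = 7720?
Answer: 4009/965 ≈ 4.1544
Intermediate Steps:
-844*V(-38)/W = -844/(7720/(-38)) = -844/(7720*(-1/38)) = -844/(-3860/19) = -844*(-19/3860) = 4009/965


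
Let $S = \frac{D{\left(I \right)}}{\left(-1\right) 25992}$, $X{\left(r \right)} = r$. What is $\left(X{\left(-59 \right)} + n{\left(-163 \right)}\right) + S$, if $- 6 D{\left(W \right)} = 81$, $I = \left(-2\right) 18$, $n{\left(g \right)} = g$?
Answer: $- \frac{1282269}{5776} \approx -222.0$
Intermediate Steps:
$I = -36$
$D{\left(W \right)} = - \frac{27}{2}$ ($D{\left(W \right)} = \left(- \frac{1}{6}\right) 81 = - \frac{27}{2}$)
$S = \frac{3}{5776}$ ($S = - \frac{27}{2 \left(\left(-1\right) 25992\right)} = - \frac{27}{2 \left(-25992\right)} = \left(- \frac{27}{2}\right) \left(- \frac{1}{25992}\right) = \frac{3}{5776} \approx 0.00051939$)
$\left(X{\left(-59 \right)} + n{\left(-163 \right)}\right) + S = \left(-59 - 163\right) + \frac{3}{5776} = -222 + \frac{3}{5776} = - \frac{1282269}{5776}$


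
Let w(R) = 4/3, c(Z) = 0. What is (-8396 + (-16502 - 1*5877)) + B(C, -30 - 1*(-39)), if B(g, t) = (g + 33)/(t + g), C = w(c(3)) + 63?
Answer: -1692552/55 ≈ -30774.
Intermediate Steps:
w(R) = 4/3 (w(R) = 4*(⅓) = 4/3)
C = 193/3 (C = 4/3 + 63 = 193/3 ≈ 64.333)
B(g, t) = (33 + g)/(g + t)
(-8396 + (-16502 - 1*5877)) + B(C, -30 - 1*(-39)) = (-8396 + (-16502 - 1*5877)) + (33 + 193/3)/(193/3 + (-30 - 1*(-39))) = (-8396 + (-16502 - 5877)) + (292/3)/(193/3 + (-30 + 39)) = (-8396 - 22379) + (292/3)/(193/3 + 9) = -30775 + (292/3)/(220/3) = -30775 + (3/220)*(292/3) = -30775 + 73/55 = -1692552/55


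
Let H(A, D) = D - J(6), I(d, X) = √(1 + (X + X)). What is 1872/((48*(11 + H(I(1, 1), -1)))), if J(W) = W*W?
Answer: -3/2 ≈ -1.5000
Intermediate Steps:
I(d, X) = √(1 + 2*X)
J(W) = W²
H(A, D) = -36 + D (H(A, D) = D - 1*6² = D - 1*36 = D - 36 = -36 + D)
1872/((48*(11 + H(I(1, 1), -1)))) = 1872/((48*(11 + (-36 - 1)))) = 1872/((48*(11 - 37))) = 1872/((48*(-26))) = 1872/(-1248) = 1872*(-1/1248) = -3/2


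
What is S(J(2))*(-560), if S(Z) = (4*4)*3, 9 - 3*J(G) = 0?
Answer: -26880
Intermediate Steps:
J(G) = 3 (J(G) = 3 - 1/3*0 = 3 + 0 = 3)
S(Z) = 48 (S(Z) = 16*3 = 48)
S(J(2))*(-560) = 48*(-560) = -26880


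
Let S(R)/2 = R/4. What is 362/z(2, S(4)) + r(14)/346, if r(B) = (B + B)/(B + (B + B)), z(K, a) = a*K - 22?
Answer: -31310/1557 ≈ -20.109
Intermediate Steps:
S(R) = R/2 (S(R) = 2*(R/4) = R/2)
z(K, a) = -22 + K*a (z(K, a) = K*a - 22 = -22 + K*a)
r(B) = ⅔ (r(B) = (2*B)/(B + 2*B) = (2*B)/((3*B)) = (2*B)*(1/(3*B)) = ⅔)
362/z(2, S(4)) + r(14)/346 = 362/(-22 + 2*((½)*4)) + (⅔)/346 = 362/(-22 + 2*2) + (⅔)*(1/346) = 362/(-22 + 4) + 1/519 = 362/(-18) + 1/519 = 362*(-1/18) + 1/519 = -181/9 + 1/519 = -31310/1557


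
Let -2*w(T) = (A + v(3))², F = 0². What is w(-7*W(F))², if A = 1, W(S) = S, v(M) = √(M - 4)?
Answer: -1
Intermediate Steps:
v(M) = √(-4 + M)
F = 0
w(T) = -(1 + I)²/2 (w(T) = -(1 + √(-4 + 3))²/2 = -(1 + √(-1))²/2 = -(1 + I)²/2)
w(-7*W(F))² = (-I)² = -1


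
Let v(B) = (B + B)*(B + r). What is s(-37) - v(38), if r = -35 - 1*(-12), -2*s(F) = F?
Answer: -2243/2 ≈ -1121.5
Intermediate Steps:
s(F) = -F/2
r = -23 (r = -35 + 12 = -23)
v(B) = 2*B*(-23 + B) (v(B) = (B + B)*(B - 23) = (2*B)*(-23 + B) = 2*B*(-23 + B))
s(-37) - v(38) = -1/2*(-37) - 2*38*(-23 + 38) = 37/2 - 2*38*15 = 37/2 - 1*1140 = 37/2 - 1140 = -2243/2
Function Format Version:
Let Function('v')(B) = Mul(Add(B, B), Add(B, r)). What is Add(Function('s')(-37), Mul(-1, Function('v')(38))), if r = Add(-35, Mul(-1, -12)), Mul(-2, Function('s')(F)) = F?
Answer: Rational(-2243, 2) ≈ -1121.5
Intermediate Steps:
Function('s')(F) = Mul(Rational(-1, 2), F)
r = -23 (r = Add(-35, 12) = -23)
Function('v')(B) = Mul(2, B, Add(-23, B)) (Function('v')(B) = Mul(Add(B, B), Add(B, -23)) = Mul(Mul(2, B), Add(-23, B)) = Mul(2, B, Add(-23, B)))
Add(Function('s')(-37), Mul(-1, Function('v')(38))) = Add(Mul(Rational(-1, 2), -37), Mul(-1, Mul(2, 38, Add(-23, 38)))) = Add(Rational(37, 2), Mul(-1, Mul(2, 38, 15))) = Add(Rational(37, 2), Mul(-1, 1140)) = Add(Rational(37, 2), -1140) = Rational(-2243, 2)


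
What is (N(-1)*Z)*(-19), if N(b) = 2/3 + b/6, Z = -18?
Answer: 171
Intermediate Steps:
N(b) = ⅔ + b/6 (N(b) = 2*(⅓) + b*(⅙) = ⅔ + b/6)
(N(-1)*Z)*(-19) = ((⅔ + (⅙)*(-1))*(-18))*(-19) = ((⅔ - ⅙)*(-18))*(-19) = ((½)*(-18))*(-19) = -9*(-19) = 171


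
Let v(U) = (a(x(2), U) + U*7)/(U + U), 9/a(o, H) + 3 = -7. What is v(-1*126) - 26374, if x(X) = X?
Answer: -7383739/280 ≈ -26371.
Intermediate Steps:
a(o, H) = -9/10 (a(o, H) = 9/(-3 - 7) = 9/(-10) = 9*(-1/10) = -9/10)
v(U) = (-9/10 + 7*U)/(2*U) (v(U) = (-9/10 + U*7)/(U + U) = (-9/10 + 7*U)/((2*U)) = (-9/10 + 7*U)*(1/(2*U)) = (-9/10 + 7*U)/(2*U))
v(-1*126) - 26374 = (-9 + 70*(-1*126))/(20*((-1*126))) - 26374 = (1/20)*(-9 + 70*(-126))/(-126) - 26374 = (1/20)*(-1/126)*(-9 - 8820) - 26374 = (1/20)*(-1/126)*(-8829) - 26374 = 981/280 - 26374 = -7383739/280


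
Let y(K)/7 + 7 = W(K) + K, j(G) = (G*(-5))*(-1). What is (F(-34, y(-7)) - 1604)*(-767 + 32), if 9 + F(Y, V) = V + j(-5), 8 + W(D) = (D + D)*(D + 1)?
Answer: 884940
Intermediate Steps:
j(G) = 5*G (j(G) = -5*G*(-1) = 5*G)
W(D) = -8 + 2*D*(1 + D) (W(D) = -8 + (D + D)*(D + 1) = -8 + (2*D)*(1 + D) = -8 + 2*D*(1 + D))
y(K) = -105 + 14*K² + 21*K (y(K) = -49 + 7*((-8 + 2*K + 2*K²) + K) = -49 + 7*(-8 + 2*K² + 3*K) = -49 + (-56 + 14*K² + 21*K) = -105 + 14*K² + 21*K)
F(Y, V) = -34 + V (F(Y, V) = -9 + (V + 5*(-5)) = -9 + (V - 25) = -9 + (-25 + V) = -34 + V)
(F(-34, y(-7)) - 1604)*(-767 + 32) = ((-34 + (-105 + 14*(-7)² + 21*(-7))) - 1604)*(-767 + 32) = ((-34 + (-105 + 14*49 - 147)) - 1604)*(-735) = ((-34 + (-105 + 686 - 147)) - 1604)*(-735) = ((-34 + 434) - 1604)*(-735) = (400 - 1604)*(-735) = -1204*(-735) = 884940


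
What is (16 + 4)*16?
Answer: 320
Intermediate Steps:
(16 + 4)*16 = 20*16 = 320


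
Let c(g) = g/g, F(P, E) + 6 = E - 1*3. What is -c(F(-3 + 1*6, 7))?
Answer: -1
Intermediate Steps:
F(P, E) = -9 + E (F(P, E) = -6 + (E - 1*3) = -6 + (E - 3) = -6 + (-3 + E) = -9 + E)
c(g) = 1
-c(F(-3 + 1*6, 7)) = -1*1 = -1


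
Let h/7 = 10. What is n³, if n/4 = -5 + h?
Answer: 17576000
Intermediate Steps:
h = 70 (h = 7*10 = 70)
n = 260 (n = 4*(-5 + 70) = 4*65 = 260)
n³ = 260³ = 17576000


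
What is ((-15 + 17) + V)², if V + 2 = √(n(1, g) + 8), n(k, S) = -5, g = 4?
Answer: 3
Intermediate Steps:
V = -2 + √3 (V = -2 + √(-5 + 8) = -2 + √3 ≈ -0.26795)
((-15 + 17) + V)² = ((-15 + 17) + (-2 + √3))² = (2 + (-2 + √3))² = (√3)² = 3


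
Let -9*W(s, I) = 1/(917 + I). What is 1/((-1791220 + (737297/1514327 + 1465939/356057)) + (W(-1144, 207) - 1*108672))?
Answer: -5454412946912124/10362770410804327145335 ≈ -5.2635e-7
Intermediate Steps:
W(s, I) = -1/(9*(917 + I))
1/((-1791220 + (737297/1514327 + 1465939/356057)) + (W(-1144, 207) - 1*108672)) = 1/((-1791220 + (737297/1514327 + 1465939/356057)) + (-1/(8253 + 9*207) - 1*108672)) = 1/((-1791220 + (737297*(1/1514327) + 1465939*(1/356057))) + (-1/(8253 + 1863) - 108672)) = 1/((-1791220 + (737297/1514327 + 1465939/356057)) + (-1/10116 - 108672)) = 1/((-1791220 + 2482430765982/539186728639) + (-1*1/10116 - 108672)) = 1/(-965799569641983598/539186728639 + (-1/10116 - 108672)) = 1/(-965799569641983598/539186728639 - 1099325953/10116) = 1/(-10362770410804327145335/5454412946912124) = -5454412946912124/10362770410804327145335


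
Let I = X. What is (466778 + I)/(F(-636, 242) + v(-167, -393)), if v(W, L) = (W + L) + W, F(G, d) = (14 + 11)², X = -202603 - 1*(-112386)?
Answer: -376561/102 ≈ -3691.8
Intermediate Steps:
X = -90217 (X = -202603 + 112386 = -90217)
I = -90217
F(G, d) = 625 (F(G, d) = 25² = 625)
v(W, L) = L + 2*W (v(W, L) = (L + W) + W = L + 2*W)
(466778 + I)/(F(-636, 242) + v(-167, -393)) = (466778 - 90217)/(625 + (-393 + 2*(-167))) = 376561/(625 + (-393 - 334)) = 376561/(625 - 727) = 376561/(-102) = 376561*(-1/102) = -376561/102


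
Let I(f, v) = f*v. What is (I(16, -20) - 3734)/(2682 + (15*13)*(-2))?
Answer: -2027/1146 ≈ -1.7688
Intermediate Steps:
(I(16, -20) - 3734)/(2682 + (15*13)*(-2)) = (16*(-20) - 3734)/(2682 + (15*13)*(-2)) = (-320 - 3734)/(2682 + 195*(-2)) = -4054/(2682 - 390) = -4054/2292 = -4054*1/2292 = -2027/1146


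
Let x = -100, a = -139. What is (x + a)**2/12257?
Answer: 57121/12257 ≈ 4.6603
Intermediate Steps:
(x + a)**2/12257 = (-100 - 139)**2/12257 = (-239)**2*(1/12257) = 57121*(1/12257) = 57121/12257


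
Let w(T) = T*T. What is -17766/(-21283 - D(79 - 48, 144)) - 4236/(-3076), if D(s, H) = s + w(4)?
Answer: 671306/303755 ≈ 2.2100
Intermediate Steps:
w(T) = T²
D(s, H) = 16 + s (D(s, H) = s + 4² = s + 16 = 16 + s)
-17766/(-21283 - D(79 - 48, 144)) - 4236/(-3076) = -17766/(-21283 - (16 + (79 - 48))) - 4236/(-3076) = -17766/(-21283 - (16 + 31)) - 4236*(-1/3076) = -17766/(-21283 - 1*47) + 1059/769 = -17766/(-21283 - 47) + 1059/769 = -17766/(-21330) + 1059/769 = -17766*(-1/21330) + 1059/769 = 329/395 + 1059/769 = 671306/303755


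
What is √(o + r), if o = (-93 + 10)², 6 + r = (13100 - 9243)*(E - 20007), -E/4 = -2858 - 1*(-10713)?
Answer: 4*I*√12396691 ≈ 14084.0*I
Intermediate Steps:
E = -31420 (E = -4*(-2858 - 1*(-10713)) = -4*(-2858 + 10713) = -4*7855 = -31420)
r = -198353945 (r = -6 + (13100 - 9243)*(-31420 - 20007) = -6 + 3857*(-51427) = -6 - 198353939 = -198353945)
o = 6889 (o = (-83)² = 6889)
√(o + r) = √(6889 - 198353945) = √(-198347056) = 4*I*√12396691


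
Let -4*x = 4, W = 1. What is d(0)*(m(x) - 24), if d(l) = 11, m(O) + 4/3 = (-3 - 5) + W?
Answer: -1067/3 ≈ -355.67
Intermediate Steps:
x = -1 (x = -¼*4 = -1)
m(O) = -25/3 (m(O) = -4/3 + ((-3 - 5) + 1) = -4/3 + (-8 + 1) = -4/3 - 7 = -25/3)
d(0)*(m(x) - 24) = 11*(-25/3 - 24) = 11*(-97/3) = -1067/3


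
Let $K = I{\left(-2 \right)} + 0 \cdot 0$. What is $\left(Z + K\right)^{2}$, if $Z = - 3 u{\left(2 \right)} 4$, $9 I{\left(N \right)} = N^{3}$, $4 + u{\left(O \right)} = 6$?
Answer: $\frac{50176}{81} \approx 619.46$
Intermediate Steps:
$u{\left(O \right)} = 2$ ($u{\left(O \right)} = -4 + 6 = 2$)
$I{\left(N \right)} = \frac{N^{3}}{9}$
$Z = -24$ ($Z = \left(-3\right) 2 \cdot 4 = \left(-6\right) 4 = -24$)
$K = - \frac{8}{9}$ ($K = \frac{\left(-2\right)^{3}}{9} + 0 \cdot 0 = \frac{1}{9} \left(-8\right) + 0 = - \frac{8}{9} + 0 = - \frac{8}{9} \approx -0.88889$)
$\left(Z + K\right)^{2} = \left(-24 - \frac{8}{9}\right)^{2} = \left(- \frac{224}{9}\right)^{2} = \frac{50176}{81}$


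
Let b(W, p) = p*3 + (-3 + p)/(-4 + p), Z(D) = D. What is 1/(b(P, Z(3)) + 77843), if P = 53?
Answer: 1/77852 ≈ 1.2845e-5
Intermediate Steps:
b(W, p) = 3*p + (-3 + p)/(-4 + p)
1/(b(P, Z(3)) + 77843) = 1/((-3 - 11*3 + 3*3²)/(-4 + 3) + 77843) = 1/((-3 - 33 + 3*9)/(-1) + 77843) = 1/(-(-3 - 33 + 27) + 77843) = 1/(-1*(-9) + 77843) = 1/(9 + 77843) = 1/77852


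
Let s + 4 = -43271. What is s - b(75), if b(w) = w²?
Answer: -48900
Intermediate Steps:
s = -43275 (s = -4 - 43271 = -43275)
s - b(75) = -43275 - 1*75² = -43275 - 1*5625 = -43275 - 5625 = -48900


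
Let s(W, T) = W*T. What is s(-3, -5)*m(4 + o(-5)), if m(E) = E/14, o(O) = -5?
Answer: -15/14 ≈ -1.0714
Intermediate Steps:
s(W, T) = T*W
m(E) = E/14 (m(E) = E*(1/14) = E/14)
s(-3, -5)*m(4 + o(-5)) = (-5*(-3))*((4 - 5)/14) = 15*((1/14)*(-1)) = 15*(-1/14) = -15/14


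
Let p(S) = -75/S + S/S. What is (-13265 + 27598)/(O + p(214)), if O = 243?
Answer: 3067262/52141 ≈ 58.826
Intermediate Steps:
p(S) = 1 - 75/S (p(S) = -75/S + 1 = 1 - 75/S)
(-13265 + 27598)/(O + p(214)) = (-13265 + 27598)/(243 + (-75 + 214)/214) = 14333/(243 + (1/214)*139) = 14333/(243 + 139/214) = 14333/(52141/214) = 14333*(214/52141) = 3067262/52141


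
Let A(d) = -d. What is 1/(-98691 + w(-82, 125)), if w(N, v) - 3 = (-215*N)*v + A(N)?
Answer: 1/2105144 ≈ 4.7503e-7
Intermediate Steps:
w(N, v) = 3 - N - 215*N*v (w(N, v) = 3 + ((-215*N)*v - N) = 3 + (-215*N*v - N) = 3 + (-N - 215*N*v) = 3 - N - 215*N*v)
1/(-98691 + w(-82, 125)) = 1/(-98691 + (3 - 1*(-82) - 215*(-82)*125)) = 1/(-98691 + (3 + 82 + 2203750)) = 1/(-98691 + 2203835) = 1/2105144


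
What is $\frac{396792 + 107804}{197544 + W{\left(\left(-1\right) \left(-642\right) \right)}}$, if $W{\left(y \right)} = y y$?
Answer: $\frac{126149}{152427} \approx 0.8276$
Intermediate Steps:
$W{\left(y \right)} = y^{2}$
$\frac{396792 + 107804}{197544 + W{\left(\left(-1\right) \left(-642\right) \right)}} = \frac{396792 + 107804}{197544 + \left(\left(-1\right) \left(-642\right)\right)^{2}} = \frac{504596}{197544 + 642^{2}} = \frac{504596}{197544 + 412164} = \frac{504596}{609708} = 504596 \cdot \frac{1}{609708} = \frac{126149}{152427}$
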